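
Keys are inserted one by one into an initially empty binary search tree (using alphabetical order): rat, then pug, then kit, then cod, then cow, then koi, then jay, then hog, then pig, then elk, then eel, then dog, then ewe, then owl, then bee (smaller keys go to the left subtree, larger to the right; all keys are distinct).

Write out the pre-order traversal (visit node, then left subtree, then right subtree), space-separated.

rat pug kit cod bee cow jay hog elk eel dog ewe koi pig owl

Insert rat: tree is empty, so rat becomes the root.
Insert pug: pug < rat → go left. Place as left child of rat.
Insert kit: kit < rat → go left; kit < pug → go left. Place as left child of pug.
Insert cod: cod < rat → go left; cod < pug → go left; cod < kit → go left. Place as left child of kit.
Insert cow: cow < rat → go left; cow < pug → go left; cow < kit → go left; cow > cod → go right. Place as right child of cod.
Insert koi: koi < rat → go left; koi < pug → go left; koi > kit → go right. Place as right child of kit.
Insert jay: jay < rat → go left; jay < pug → go left; jay < kit → go left; jay > cod → go right; jay > cow → go right. Place as right child of cow.
Insert hog: hog < rat → go left; hog < pug → go left; hog < kit → go left; hog > cod → go right; hog > cow → go right; hog < jay → go left. Place as left child of jay.
Insert pig: pig < rat → go left; pig < pug → go left; pig > kit → go right; pig > koi → go right. Place as right child of koi.
Insert elk: elk < rat → go left; elk < pug → go left; elk < kit → go left; elk > cod → go right; elk > cow → go right; elk < jay → go left; elk < hog → go left. Place as left child of hog.
Insert eel: eel < rat → go left; eel < pug → go left; eel < kit → go left; eel > cod → go right; eel > cow → go right; eel < jay → go left; eel < hog → go left; eel < elk → go left. Place as left child of elk.
Insert dog: dog < rat → go left; dog < pug → go left; dog < kit → go left; dog > cod → go right; dog > cow → go right; dog < jay → go left; dog < hog → go left; dog < elk → go left; dog < eel → go left. Place as left child of eel.
Insert ewe: ewe < rat → go left; ewe < pug → go left; ewe < kit → go left; ewe > cod → go right; ewe > cow → go right; ewe < jay → go left; ewe < hog → go left; ewe > elk → go right. Place as right child of elk.
Insert owl: owl < rat → go left; owl < pug → go left; owl > kit → go right; owl > koi → go right; owl < pig → go left. Place as left child of pig.
Insert bee: bee < rat → go left; bee < pug → go left; bee < kit → go left; bee < cod → go left. Place as left child of cod.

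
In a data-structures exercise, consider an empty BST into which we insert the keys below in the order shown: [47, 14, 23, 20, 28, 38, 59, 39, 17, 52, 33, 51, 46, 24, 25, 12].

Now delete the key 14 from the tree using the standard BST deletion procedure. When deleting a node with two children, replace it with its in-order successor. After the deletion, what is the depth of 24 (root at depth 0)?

4

Insert 47: tree is empty, so 47 becomes the root.
Insert 14: 14 < 47 → go left. Place as left child of 47.
Insert 23: 23 < 47 → go left; 23 > 14 → go right. Place as right child of 14.
Insert 20: 20 < 47 → go left; 20 > 14 → go right; 20 < 23 → go left. Place as left child of 23.
Insert 28: 28 < 47 → go left; 28 > 14 → go right; 28 > 23 → go right. Place as right child of 23.
Insert 38: 38 < 47 → go left; 38 > 14 → go right; 38 > 23 → go right; 38 > 28 → go right. Place as right child of 28.
Insert 59: 59 > 47 → go right. Place as right child of 47.
Insert 39: 39 < 47 → go left; 39 > 14 → go right; 39 > 23 → go right; 39 > 28 → go right; 39 > 38 → go right. Place as right child of 38.
Insert 17: 17 < 47 → go left; 17 > 14 → go right; 17 < 23 → go left; 17 < 20 → go left. Place as left child of 20.
Insert 52: 52 > 47 → go right; 52 < 59 → go left. Place as left child of 59.
Insert 33: 33 < 47 → go left; 33 > 14 → go right; 33 > 23 → go right; 33 > 28 → go right; 33 < 38 → go left. Place as left child of 38.
Insert 51: 51 > 47 → go right; 51 < 59 → go left; 51 < 52 → go left. Place as left child of 52.
Insert 46: 46 < 47 → go left; 46 > 14 → go right; 46 > 23 → go right; 46 > 28 → go right; 46 > 38 → go right; 46 > 39 → go right. Place as right child of 39.
Insert 24: 24 < 47 → go left; 24 > 14 → go right; 24 > 23 → go right; 24 < 28 → go left. Place as left child of 28.
Insert 25: 25 < 47 → go left; 25 > 14 → go right; 25 > 23 → go right; 25 < 28 → go left; 25 > 24 → go right. Place as right child of 24.
Insert 12: 12 < 47 → go left; 12 < 14 → go left. Place as left child of 14.

Delete 14 (two children — replace with in-order successor).
After deletion, path to 24: 47 → 17 → 23 → 28 → 24.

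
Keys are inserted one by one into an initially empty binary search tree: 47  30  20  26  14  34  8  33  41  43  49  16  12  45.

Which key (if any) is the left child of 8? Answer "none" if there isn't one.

none

Resulting structure (node: left, right):
  47: L=30, R=49
  30: L=20, R=34
  20: L=14, R=26
  26: L=–, R=–
  14: L=8, R=16
  34: L=33, R=41
  8: L=–, R=12
  33: L=–, R=–
  41: L=–, R=43
  43: L=–, R=45
  49: L=–, R=–
  16: L=–, R=–
  12: L=–, R=–
  45: L=–, R=–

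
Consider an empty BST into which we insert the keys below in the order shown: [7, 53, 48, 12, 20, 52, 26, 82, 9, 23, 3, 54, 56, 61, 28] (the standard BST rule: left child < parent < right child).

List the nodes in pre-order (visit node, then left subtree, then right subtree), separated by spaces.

7 3 53 48 12 9 20 26 23 28 52 82 54 56 61

7: root
53: right child of 7 (depth 1)
48: left child of 53 (depth 2)
12: left child of 48 (depth 3)
20: right child of 12 (depth 4)
52: right child of 48 (depth 3)
26: right child of 20 (depth 5)
82: right child of 53 (depth 2)
9: left child of 12 (depth 4)
23: left child of 26 (depth 6)
3: left child of 7 (depth 1)
54: left child of 82 (depth 3)
56: right child of 54 (depth 4)
61: right child of 56 (depth 5)
28: right child of 26 (depth 6)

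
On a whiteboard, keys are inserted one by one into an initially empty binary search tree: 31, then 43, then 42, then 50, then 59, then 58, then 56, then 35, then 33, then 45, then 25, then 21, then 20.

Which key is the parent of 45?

Resulting structure (node: left, right):
  31: L=25, R=43
  43: L=42, R=50
  42: L=35, R=–
  50: L=45, R=59
  59: L=58, R=–
  58: L=56, R=–
  56: L=–, R=–
  35: L=33, R=–
  33: L=–, R=–
  45: L=–, R=–
  25: L=21, R=–
  21: L=20, R=–
  20: L=–, R=–

50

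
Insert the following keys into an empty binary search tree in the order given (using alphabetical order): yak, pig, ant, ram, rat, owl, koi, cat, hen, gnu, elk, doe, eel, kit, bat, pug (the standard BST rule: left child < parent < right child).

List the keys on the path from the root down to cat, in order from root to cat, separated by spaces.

yak pig ant owl koi cat

Resulting structure (node: left, right):
  yak: L=pig, R=–
  pig: L=ant, R=ram
  ant: L=–, R=owl
  ram: L=pug, R=rat
  rat: L=–, R=–
  owl: L=koi, R=–
  koi: L=cat, R=–
  cat: L=bat, R=hen
  hen: L=gnu, R=kit
  gnu: L=elk, R=–
  elk: L=doe, R=–
  doe: L=–, R=eel
  eel: L=–, R=–
  kit: L=–, R=–
  bat: L=–, R=–
  pug: L=–, R=–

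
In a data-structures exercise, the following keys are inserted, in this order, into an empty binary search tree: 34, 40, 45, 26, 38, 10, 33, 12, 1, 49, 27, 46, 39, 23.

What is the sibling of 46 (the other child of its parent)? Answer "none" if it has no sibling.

Resulting structure (node: left, right):
  34: L=26, R=40
  40: L=38, R=45
  45: L=–, R=49
  26: L=10, R=33
  38: L=–, R=39
  10: L=1, R=12
  33: L=27, R=–
  12: L=–, R=23
  1: L=–, R=–
  49: L=46, R=–
  27: L=–, R=–
  46: L=–, R=–
  39: L=–, R=–
  23: L=–, R=–

46's parent is 49, which has only one child.

none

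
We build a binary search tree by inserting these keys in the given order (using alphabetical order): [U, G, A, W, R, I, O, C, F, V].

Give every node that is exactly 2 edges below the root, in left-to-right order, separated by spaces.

U: root
G: left child of U (depth 1)
A: left child of G (depth 2)
W: right child of U (depth 1)
R: right child of G (depth 2)
I: left child of R (depth 3)
O: right child of I (depth 4)
C: right child of A (depth 3)
F: right child of C (depth 4)
V: left child of W (depth 2)

A R V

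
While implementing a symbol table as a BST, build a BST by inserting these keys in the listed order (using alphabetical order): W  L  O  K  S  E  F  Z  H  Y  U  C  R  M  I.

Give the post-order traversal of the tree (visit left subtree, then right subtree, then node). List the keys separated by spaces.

W: root
L: left child of W (depth 1)
O: right child of L (depth 2)
K: left child of L (depth 2)
S: right child of O (depth 3)
E: left child of K (depth 3)
F: right child of E (depth 4)
Z: right child of W (depth 1)
H: right child of F (depth 5)
Y: left child of Z (depth 2)
U: right child of S (depth 4)
C: left child of E (depth 4)
R: left child of S (depth 4)
M: left child of O (depth 3)
I: right child of H (depth 6)

C I H F E K M R U S O L Y Z W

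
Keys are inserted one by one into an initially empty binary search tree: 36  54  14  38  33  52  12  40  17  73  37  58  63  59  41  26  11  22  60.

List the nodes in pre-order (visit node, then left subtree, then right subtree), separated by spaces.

36 14 12 11 33 17 26 22 54 38 37 52 40 41 73 58 63 59 60

Resulting structure (node: left, right):
  36: L=14, R=54
  54: L=38, R=73
  14: L=12, R=33
  38: L=37, R=52
  33: L=17, R=–
  52: L=40, R=–
  12: L=11, R=–
  40: L=–, R=41
  17: L=–, R=26
  73: L=58, R=–
  37: L=–, R=–
  58: L=–, R=63
  63: L=59, R=–
  59: L=–, R=60
  41: L=–, R=–
  26: L=22, R=–
  11: L=–, R=–
  22: L=–, R=–
  60: L=–, R=–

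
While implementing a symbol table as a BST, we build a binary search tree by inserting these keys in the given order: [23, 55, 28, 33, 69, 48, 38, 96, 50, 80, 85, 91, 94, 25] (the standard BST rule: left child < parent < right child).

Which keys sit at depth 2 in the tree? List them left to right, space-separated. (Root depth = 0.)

Insert 23: tree is empty, so 23 becomes the root.
Insert 55: 55 > 23 → go right. Place as right child of 23.
Insert 28: 28 > 23 → go right; 28 < 55 → go left. Place as left child of 55.
Insert 33: 33 > 23 → go right; 33 < 55 → go left; 33 > 28 → go right. Place as right child of 28.
Insert 69: 69 > 23 → go right; 69 > 55 → go right. Place as right child of 55.
Insert 48: 48 > 23 → go right; 48 < 55 → go left; 48 > 28 → go right; 48 > 33 → go right. Place as right child of 33.
Insert 38: 38 > 23 → go right; 38 < 55 → go left; 38 > 28 → go right; 38 > 33 → go right; 38 < 48 → go left. Place as left child of 48.
Insert 96: 96 > 23 → go right; 96 > 55 → go right; 96 > 69 → go right. Place as right child of 69.
Insert 50: 50 > 23 → go right; 50 < 55 → go left; 50 > 28 → go right; 50 > 33 → go right; 50 > 48 → go right. Place as right child of 48.
Insert 80: 80 > 23 → go right; 80 > 55 → go right; 80 > 69 → go right; 80 < 96 → go left. Place as left child of 96.
Insert 85: 85 > 23 → go right; 85 > 55 → go right; 85 > 69 → go right; 85 < 96 → go left; 85 > 80 → go right. Place as right child of 80.
Insert 91: 91 > 23 → go right; 91 > 55 → go right; 91 > 69 → go right; 91 < 96 → go left; 91 > 80 → go right; 91 > 85 → go right. Place as right child of 85.
Insert 94: 94 > 23 → go right; 94 > 55 → go right; 94 > 69 → go right; 94 < 96 → go left; 94 > 80 → go right; 94 > 85 → go right; 94 > 91 → go right. Place as right child of 91.
Insert 25: 25 > 23 → go right; 25 < 55 → go left; 25 < 28 → go left. Place as left child of 28.

28 69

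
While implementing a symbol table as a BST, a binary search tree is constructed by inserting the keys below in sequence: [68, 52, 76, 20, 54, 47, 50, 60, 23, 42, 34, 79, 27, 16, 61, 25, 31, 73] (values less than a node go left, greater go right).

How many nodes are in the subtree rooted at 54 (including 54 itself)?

68: root
52: left child of 68 (depth 1)
76: right child of 68 (depth 1)
20: left child of 52 (depth 2)
54: right child of 52 (depth 2)
47: right child of 20 (depth 3)
50: right child of 47 (depth 4)
60: right child of 54 (depth 3)
23: left child of 47 (depth 4)
42: right child of 23 (depth 5)
34: left child of 42 (depth 6)
79: right child of 76 (depth 2)
27: left child of 34 (depth 7)
16: left child of 20 (depth 3)
61: right child of 60 (depth 4)
25: left child of 27 (depth 8)
31: right child of 27 (depth 8)
73: left child of 76 (depth 2)

Subtree rooted at 54 contains: 54, 60, 61 — 3 nodes.

3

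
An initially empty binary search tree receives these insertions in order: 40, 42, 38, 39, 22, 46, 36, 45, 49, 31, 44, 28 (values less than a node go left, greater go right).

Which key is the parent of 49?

Insert 40: tree is empty, so 40 becomes the root.
Insert 42: 42 > 40 → go right. Place as right child of 40.
Insert 38: 38 < 40 → go left. Place as left child of 40.
Insert 39: 39 < 40 → go left; 39 > 38 → go right. Place as right child of 38.
Insert 22: 22 < 40 → go left; 22 < 38 → go left. Place as left child of 38.
Insert 46: 46 > 40 → go right; 46 > 42 → go right. Place as right child of 42.
Insert 36: 36 < 40 → go left; 36 < 38 → go left; 36 > 22 → go right. Place as right child of 22.
Insert 45: 45 > 40 → go right; 45 > 42 → go right; 45 < 46 → go left. Place as left child of 46.
Insert 49: 49 > 40 → go right; 49 > 42 → go right; 49 > 46 → go right. Place as right child of 46.
Insert 31: 31 < 40 → go left; 31 < 38 → go left; 31 > 22 → go right; 31 < 36 → go left. Place as left child of 36.
Insert 44: 44 > 40 → go right; 44 > 42 → go right; 44 < 46 → go left; 44 < 45 → go left. Place as left child of 45.
Insert 28: 28 < 40 → go left; 28 < 38 → go left; 28 > 22 → go right; 28 < 36 → go left; 28 < 31 → go left. Place as left child of 31.

46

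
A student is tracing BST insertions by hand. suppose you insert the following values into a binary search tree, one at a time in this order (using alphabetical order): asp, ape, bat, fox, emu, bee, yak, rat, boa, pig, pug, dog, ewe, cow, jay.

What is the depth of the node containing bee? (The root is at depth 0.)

asp: root
ape: left child of asp (depth 1)
bat: right child of asp (depth 1)
fox: right child of bat (depth 2)
emu: left child of fox (depth 3)
bee: left child of emu (depth 4)
yak: right child of fox (depth 3)
rat: left child of yak (depth 4)
boa: right child of bee (depth 5)
pig: left child of rat (depth 5)
pug: right child of pig (depth 6)
dog: right child of boa (depth 6)
ewe: right child of emu (depth 4)
cow: left child of dog (depth 7)
jay: left child of pig (depth 6)

Path to bee: asp → bat → fox → emu → bee, which is 4 edges.

4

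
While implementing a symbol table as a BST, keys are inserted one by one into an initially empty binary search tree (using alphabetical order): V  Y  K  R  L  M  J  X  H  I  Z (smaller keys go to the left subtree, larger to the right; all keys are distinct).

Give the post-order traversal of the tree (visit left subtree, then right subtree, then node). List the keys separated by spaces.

Resulting structure (node: left, right):
  V: L=K, R=Y
  Y: L=X, R=Z
  K: L=J, R=R
  R: L=L, R=–
  L: L=–, R=M
  M: L=–, R=–
  J: L=H, R=–
  X: L=–, R=–
  H: L=–, R=I
  I: L=–, R=–
  Z: L=–, R=–

I H J M L R K X Z Y V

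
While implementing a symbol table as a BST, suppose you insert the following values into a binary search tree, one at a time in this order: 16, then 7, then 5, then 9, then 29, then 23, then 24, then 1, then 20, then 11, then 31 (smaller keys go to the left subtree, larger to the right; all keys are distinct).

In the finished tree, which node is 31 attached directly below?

29

16: root
7: left child of 16 (depth 1)
5: left child of 7 (depth 2)
9: right child of 7 (depth 2)
29: right child of 16 (depth 1)
23: left child of 29 (depth 2)
24: right child of 23 (depth 3)
1: left child of 5 (depth 3)
20: left child of 23 (depth 3)
11: right child of 9 (depth 3)
31: right child of 29 (depth 2)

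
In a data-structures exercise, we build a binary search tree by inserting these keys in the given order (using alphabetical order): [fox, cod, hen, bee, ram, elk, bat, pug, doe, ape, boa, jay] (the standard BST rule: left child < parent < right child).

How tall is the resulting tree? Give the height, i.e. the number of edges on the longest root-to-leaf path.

4

Insert fox: tree is empty, so fox becomes the root.
Insert cod: cod < fox → go left. Place as left child of fox.
Insert hen: hen > fox → go right. Place as right child of fox.
Insert bee: bee < fox → go left; bee < cod → go left. Place as left child of cod.
Insert ram: ram > fox → go right; ram > hen → go right. Place as right child of hen.
Insert elk: elk < fox → go left; elk > cod → go right. Place as right child of cod.
Insert bat: bat < fox → go left; bat < cod → go left; bat < bee → go left. Place as left child of bee.
Insert pug: pug > fox → go right; pug > hen → go right; pug < ram → go left. Place as left child of ram.
Insert doe: doe < fox → go left; doe > cod → go right; doe < elk → go left. Place as left child of elk.
Insert ape: ape < fox → go left; ape < cod → go left; ape < bee → go left; ape < bat → go left. Place as left child of bat.
Insert boa: boa < fox → go left; boa < cod → go left; boa > bee → go right. Place as right child of bee.
Insert jay: jay > fox → go right; jay > hen → go right; jay < ram → go left; jay < pug → go left. Place as left child of pug.

The deepest node is ape at depth 4.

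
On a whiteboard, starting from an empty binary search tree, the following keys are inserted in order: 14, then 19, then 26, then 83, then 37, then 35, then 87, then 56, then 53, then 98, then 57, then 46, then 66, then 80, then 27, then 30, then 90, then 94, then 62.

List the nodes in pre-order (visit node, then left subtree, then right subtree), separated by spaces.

Insert 14: tree is empty, so 14 becomes the root.
Insert 19: 19 > 14 → go right. Place as right child of 14.
Insert 26: 26 > 14 → go right; 26 > 19 → go right. Place as right child of 19.
Insert 83: 83 > 14 → go right; 83 > 19 → go right; 83 > 26 → go right. Place as right child of 26.
Insert 37: 37 > 14 → go right; 37 > 19 → go right; 37 > 26 → go right; 37 < 83 → go left. Place as left child of 83.
Insert 35: 35 > 14 → go right; 35 > 19 → go right; 35 > 26 → go right; 35 < 83 → go left; 35 < 37 → go left. Place as left child of 37.
Insert 87: 87 > 14 → go right; 87 > 19 → go right; 87 > 26 → go right; 87 > 83 → go right. Place as right child of 83.
Insert 56: 56 > 14 → go right; 56 > 19 → go right; 56 > 26 → go right; 56 < 83 → go left; 56 > 37 → go right. Place as right child of 37.
Insert 53: 53 > 14 → go right; 53 > 19 → go right; 53 > 26 → go right; 53 < 83 → go left; 53 > 37 → go right; 53 < 56 → go left. Place as left child of 56.
Insert 98: 98 > 14 → go right; 98 > 19 → go right; 98 > 26 → go right; 98 > 83 → go right; 98 > 87 → go right. Place as right child of 87.
Insert 57: 57 > 14 → go right; 57 > 19 → go right; 57 > 26 → go right; 57 < 83 → go left; 57 > 37 → go right; 57 > 56 → go right. Place as right child of 56.
Insert 46: 46 > 14 → go right; 46 > 19 → go right; 46 > 26 → go right; 46 < 83 → go left; 46 > 37 → go right; 46 < 56 → go left; 46 < 53 → go left. Place as left child of 53.
Insert 66: 66 > 14 → go right; 66 > 19 → go right; 66 > 26 → go right; 66 < 83 → go left; 66 > 37 → go right; 66 > 56 → go right; 66 > 57 → go right. Place as right child of 57.
Insert 80: 80 > 14 → go right; 80 > 19 → go right; 80 > 26 → go right; 80 < 83 → go left; 80 > 37 → go right; 80 > 56 → go right; 80 > 57 → go right; 80 > 66 → go right. Place as right child of 66.
Insert 27: 27 > 14 → go right; 27 > 19 → go right; 27 > 26 → go right; 27 < 83 → go left; 27 < 37 → go left; 27 < 35 → go left. Place as left child of 35.
Insert 30: 30 > 14 → go right; 30 > 19 → go right; 30 > 26 → go right; 30 < 83 → go left; 30 < 37 → go left; 30 < 35 → go left; 30 > 27 → go right. Place as right child of 27.
Insert 90: 90 > 14 → go right; 90 > 19 → go right; 90 > 26 → go right; 90 > 83 → go right; 90 > 87 → go right; 90 < 98 → go left. Place as left child of 98.
Insert 94: 94 > 14 → go right; 94 > 19 → go right; 94 > 26 → go right; 94 > 83 → go right; 94 > 87 → go right; 94 < 98 → go left; 94 > 90 → go right. Place as right child of 90.
Insert 62: 62 > 14 → go right; 62 > 19 → go right; 62 > 26 → go right; 62 < 83 → go left; 62 > 37 → go right; 62 > 56 → go right; 62 > 57 → go right; 62 < 66 → go left. Place as left child of 66.

14 19 26 83 37 35 27 30 56 53 46 57 66 62 80 87 98 90 94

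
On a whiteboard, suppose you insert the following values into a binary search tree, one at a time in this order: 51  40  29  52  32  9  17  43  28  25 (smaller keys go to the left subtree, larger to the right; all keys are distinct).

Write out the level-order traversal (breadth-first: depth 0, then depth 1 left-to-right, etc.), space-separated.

51: root
40: left child of 51 (depth 1)
29: left child of 40 (depth 2)
52: right child of 51 (depth 1)
32: right child of 29 (depth 3)
9: left child of 29 (depth 3)
17: right child of 9 (depth 4)
43: right child of 40 (depth 2)
28: right child of 17 (depth 5)
25: left child of 28 (depth 6)

51 40 52 29 43 9 32 17 28 25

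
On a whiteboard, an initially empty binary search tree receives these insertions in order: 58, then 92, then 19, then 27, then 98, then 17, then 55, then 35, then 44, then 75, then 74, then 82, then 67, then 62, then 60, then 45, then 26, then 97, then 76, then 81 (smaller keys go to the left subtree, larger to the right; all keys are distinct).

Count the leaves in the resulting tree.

Insert 58: tree is empty, so 58 becomes the root.
Insert 92: 92 > 58 → go right. Place as right child of 58.
Insert 19: 19 < 58 → go left. Place as left child of 58.
Insert 27: 27 < 58 → go left; 27 > 19 → go right. Place as right child of 19.
Insert 98: 98 > 58 → go right; 98 > 92 → go right. Place as right child of 92.
Insert 17: 17 < 58 → go left; 17 < 19 → go left. Place as left child of 19.
Insert 55: 55 < 58 → go left; 55 > 19 → go right; 55 > 27 → go right. Place as right child of 27.
Insert 35: 35 < 58 → go left; 35 > 19 → go right; 35 > 27 → go right; 35 < 55 → go left. Place as left child of 55.
Insert 44: 44 < 58 → go left; 44 > 19 → go right; 44 > 27 → go right; 44 < 55 → go left; 44 > 35 → go right. Place as right child of 35.
Insert 75: 75 > 58 → go right; 75 < 92 → go left. Place as left child of 92.
Insert 74: 74 > 58 → go right; 74 < 92 → go left; 74 < 75 → go left. Place as left child of 75.
Insert 82: 82 > 58 → go right; 82 < 92 → go left; 82 > 75 → go right. Place as right child of 75.
Insert 67: 67 > 58 → go right; 67 < 92 → go left; 67 < 75 → go left; 67 < 74 → go left. Place as left child of 74.
Insert 62: 62 > 58 → go right; 62 < 92 → go left; 62 < 75 → go left; 62 < 74 → go left; 62 < 67 → go left. Place as left child of 67.
Insert 60: 60 > 58 → go right; 60 < 92 → go left; 60 < 75 → go left; 60 < 74 → go left; 60 < 67 → go left; 60 < 62 → go left. Place as left child of 62.
Insert 45: 45 < 58 → go left; 45 > 19 → go right; 45 > 27 → go right; 45 < 55 → go left; 45 > 35 → go right; 45 > 44 → go right. Place as right child of 44.
Insert 26: 26 < 58 → go left; 26 > 19 → go right; 26 < 27 → go left. Place as left child of 27.
Insert 97: 97 > 58 → go right; 97 > 92 → go right; 97 < 98 → go left. Place as left child of 98.
Insert 76: 76 > 58 → go right; 76 < 92 → go left; 76 > 75 → go right; 76 < 82 → go left. Place as left child of 82.
Insert 81: 81 > 58 → go right; 81 < 92 → go left; 81 > 75 → go right; 81 < 82 → go left; 81 > 76 → go right. Place as right child of 76.

Leaves: 17, 26, 45, 60, 81, 97 — 6 in total.

6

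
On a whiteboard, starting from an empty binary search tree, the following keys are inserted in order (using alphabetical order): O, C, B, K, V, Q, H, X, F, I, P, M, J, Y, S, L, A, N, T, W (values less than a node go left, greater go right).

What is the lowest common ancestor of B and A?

B

O: root
C: left child of O (depth 1)
B: left child of C (depth 2)
K: right child of C (depth 2)
V: right child of O (depth 1)
Q: left child of V (depth 2)
H: left child of K (depth 3)
X: right child of V (depth 2)
F: left child of H (depth 4)
I: right child of H (depth 4)
P: left child of Q (depth 3)
M: right child of K (depth 3)
J: right child of I (depth 5)
Y: right child of X (depth 3)
S: right child of Q (depth 3)
L: left child of M (depth 4)
A: left child of B (depth 3)
N: right child of M (depth 4)
T: right child of S (depth 4)
W: left child of X (depth 3)

Path to B: O → C → B
Path to A: O → C → B → A
B lies on both paths and is an ancestor of the other node.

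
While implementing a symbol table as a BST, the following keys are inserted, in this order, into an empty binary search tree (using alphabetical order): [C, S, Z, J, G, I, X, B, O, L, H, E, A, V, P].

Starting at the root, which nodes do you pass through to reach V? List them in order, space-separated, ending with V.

C S Z X V

Insert C: tree is empty, so C becomes the root.
Insert S: S > C → go right. Place as right child of C.
Insert Z: Z > C → go right; Z > S → go right. Place as right child of S.
Insert J: J > C → go right; J < S → go left. Place as left child of S.
Insert G: G > C → go right; G < S → go left; G < J → go left. Place as left child of J.
Insert I: I > C → go right; I < S → go left; I < J → go left; I > G → go right. Place as right child of G.
Insert X: X > C → go right; X > S → go right; X < Z → go left. Place as left child of Z.
Insert B: B < C → go left. Place as left child of C.
Insert O: O > C → go right; O < S → go left; O > J → go right. Place as right child of J.
Insert L: L > C → go right; L < S → go left; L > J → go right; L < O → go left. Place as left child of O.
Insert H: H > C → go right; H < S → go left; H < J → go left; H > G → go right; H < I → go left. Place as left child of I.
Insert E: E > C → go right; E < S → go left; E < J → go left; E < G → go left. Place as left child of G.
Insert A: A < C → go left; A < B → go left. Place as left child of B.
Insert V: V > C → go right; V > S → go right; V < Z → go left; V < X → go left. Place as left child of X.
Insert P: P > C → go right; P < S → go left; P > J → go right; P > O → go right. Place as right child of O.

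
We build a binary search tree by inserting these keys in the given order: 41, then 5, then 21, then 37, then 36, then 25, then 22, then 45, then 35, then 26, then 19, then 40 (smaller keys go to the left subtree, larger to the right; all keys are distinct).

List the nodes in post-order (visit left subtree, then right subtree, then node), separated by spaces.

19 22 26 35 25 36 40 37 21 5 45 41

Insert 41: tree is empty, so 41 becomes the root.
Insert 5: 5 < 41 → go left. Place as left child of 41.
Insert 21: 21 < 41 → go left; 21 > 5 → go right. Place as right child of 5.
Insert 37: 37 < 41 → go left; 37 > 5 → go right; 37 > 21 → go right. Place as right child of 21.
Insert 36: 36 < 41 → go left; 36 > 5 → go right; 36 > 21 → go right; 36 < 37 → go left. Place as left child of 37.
Insert 25: 25 < 41 → go left; 25 > 5 → go right; 25 > 21 → go right; 25 < 37 → go left; 25 < 36 → go left. Place as left child of 36.
Insert 22: 22 < 41 → go left; 22 > 5 → go right; 22 > 21 → go right; 22 < 37 → go left; 22 < 36 → go left; 22 < 25 → go left. Place as left child of 25.
Insert 45: 45 > 41 → go right. Place as right child of 41.
Insert 35: 35 < 41 → go left; 35 > 5 → go right; 35 > 21 → go right; 35 < 37 → go left; 35 < 36 → go left; 35 > 25 → go right. Place as right child of 25.
Insert 26: 26 < 41 → go left; 26 > 5 → go right; 26 > 21 → go right; 26 < 37 → go left; 26 < 36 → go left; 26 > 25 → go right; 26 < 35 → go left. Place as left child of 35.
Insert 19: 19 < 41 → go left; 19 > 5 → go right; 19 < 21 → go left. Place as left child of 21.
Insert 40: 40 < 41 → go left; 40 > 5 → go right; 40 > 21 → go right; 40 > 37 → go right. Place as right child of 37.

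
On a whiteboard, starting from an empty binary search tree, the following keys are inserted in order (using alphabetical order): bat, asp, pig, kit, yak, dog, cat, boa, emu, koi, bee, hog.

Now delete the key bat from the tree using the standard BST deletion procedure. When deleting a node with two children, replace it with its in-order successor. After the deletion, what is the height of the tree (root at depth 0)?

bat: root
asp: left child of bat (depth 1)
pig: right child of bat (depth 1)
kit: left child of pig (depth 2)
yak: right child of pig (depth 2)
dog: left child of kit (depth 3)
cat: left child of dog (depth 4)
boa: left child of cat (depth 5)
emu: right child of dog (depth 4)
koi: right child of kit (depth 3)
bee: left child of boa (depth 6)
hog: right child of emu (depth 5)

Delete bat (two children — replace with in-order successor).
After deletion, deepest node is boa at depth 5.

5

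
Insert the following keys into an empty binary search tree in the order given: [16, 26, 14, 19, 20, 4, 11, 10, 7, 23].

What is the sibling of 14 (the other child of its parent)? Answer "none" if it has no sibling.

16: root
26: right child of 16 (depth 1)
14: left child of 16 (depth 1)
19: left child of 26 (depth 2)
20: right child of 19 (depth 3)
4: left child of 14 (depth 2)
11: right child of 4 (depth 3)
10: left child of 11 (depth 4)
7: left child of 10 (depth 5)
23: right child of 20 (depth 4)

14's parent is 16; the other child of 16 is 26.

26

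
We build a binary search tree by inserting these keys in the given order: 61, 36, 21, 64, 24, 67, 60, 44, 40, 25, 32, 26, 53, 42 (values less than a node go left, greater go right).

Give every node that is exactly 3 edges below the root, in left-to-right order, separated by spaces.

Resulting structure (node: left, right):
  61: L=36, R=64
  36: L=21, R=60
  21: L=–, R=24
  64: L=–, R=67
  24: L=–, R=25
  67: L=–, R=–
  60: L=44, R=–
  44: L=40, R=53
  40: L=–, R=42
  25: L=–, R=32
  32: L=26, R=–
  26: L=–, R=–
  53: L=–, R=–
  42: L=–, R=–

24 44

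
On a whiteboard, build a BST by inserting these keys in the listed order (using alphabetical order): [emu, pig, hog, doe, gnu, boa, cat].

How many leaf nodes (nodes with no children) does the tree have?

Resulting structure (node: left, right):
  emu: L=doe, R=pig
  pig: L=hog, R=–
  hog: L=gnu, R=–
  doe: L=boa, R=–
  gnu: L=–, R=–
  boa: L=–, R=cat
  cat: L=–, R=–

Leaves: cat, gnu — 2 in total.

2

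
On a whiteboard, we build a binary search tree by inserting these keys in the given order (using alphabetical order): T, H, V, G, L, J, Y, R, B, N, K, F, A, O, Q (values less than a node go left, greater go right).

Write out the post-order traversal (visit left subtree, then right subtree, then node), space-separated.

A F B G K J Q O N R L H Y V T

T: root
H: left child of T (depth 1)
V: right child of T (depth 1)
G: left child of H (depth 2)
L: right child of H (depth 2)
J: left child of L (depth 3)
Y: right child of V (depth 2)
R: right child of L (depth 3)
B: left child of G (depth 3)
N: left child of R (depth 4)
K: right child of J (depth 4)
F: right child of B (depth 4)
A: left child of B (depth 4)
O: right child of N (depth 5)
Q: right child of O (depth 6)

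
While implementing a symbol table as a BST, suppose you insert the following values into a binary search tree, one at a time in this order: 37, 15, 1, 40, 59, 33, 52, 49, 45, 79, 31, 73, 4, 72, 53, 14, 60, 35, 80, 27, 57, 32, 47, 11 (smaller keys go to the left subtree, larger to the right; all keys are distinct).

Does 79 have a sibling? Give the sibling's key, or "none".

52

Insert 37: tree is empty, so 37 becomes the root.
Insert 15: 15 < 37 → go left. Place as left child of 37.
Insert 1: 1 < 37 → go left; 1 < 15 → go left. Place as left child of 15.
Insert 40: 40 > 37 → go right. Place as right child of 37.
Insert 59: 59 > 37 → go right; 59 > 40 → go right. Place as right child of 40.
Insert 33: 33 < 37 → go left; 33 > 15 → go right. Place as right child of 15.
Insert 52: 52 > 37 → go right; 52 > 40 → go right; 52 < 59 → go left. Place as left child of 59.
Insert 49: 49 > 37 → go right; 49 > 40 → go right; 49 < 59 → go left; 49 < 52 → go left. Place as left child of 52.
Insert 45: 45 > 37 → go right; 45 > 40 → go right; 45 < 59 → go left; 45 < 52 → go left; 45 < 49 → go left. Place as left child of 49.
Insert 79: 79 > 37 → go right; 79 > 40 → go right; 79 > 59 → go right. Place as right child of 59.
Insert 31: 31 < 37 → go left; 31 > 15 → go right; 31 < 33 → go left. Place as left child of 33.
Insert 73: 73 > 37 → go right; 73 > 40 → go right; 73 > 59 → go right; 73 < 79 → go left. Place as left child of 79.
Insert 4: 4 < 37 → go left; 4 < 15 → go left; 4 > 1 → go right. Place as right child of 1.
Insert 72: 72 > 37 → go right; 72 > 40 → go right; 72 > 59 → go right; 72 < 79 → go left; 72 < 73 → go left. Place as left child of 73.
Insert 53: 53 > 37 → go right; 53 > 40 → go right; 53 < 59 → go left; 53 > 52 → go right. Place as right child of 52.
Insert 14: 14 < 37 → go left; 14 < 15 → go left; 14 > 1 → go right; 14 > 4 → go right. Place as right child of 4.
Insert 60: 60 > 37 → go right; 60 > 40 → go right; 60 > 59 → go right; 60 < 79 → go left; 60 < 73 → go left; 60 < 72 → go left. Place as left child of 72.
Insert 35: 35 < 37 → go left; 35 > 15 → go right; 35 > 33 → go right. Place as right child of 33.
Insert 80: 80 > 37 → go right; 80 > 40 → go right; 80 > 59 → go right; 80 > 79 → go right. Place as right child of 79.
Insert 27: 27 < 37 → go left; 27 > 15 → go right; 27 < 33 → go left; 27 < 31 → go left. Place as left child of 31.
Insert 57: 57 > 37 → go right; 57 > 40 → go right; 57 < 59 → go left; 57 > 52 → go right; 57 > 53 → go right. Place as right child of 53.
Insert 32: 32 < 37 → go left; 32 > 15 → go right; 32 < 33 → go left; 32 > 31 → go right. Place as right child of 31.
Insert 47: 47 > 37 → go right; 47 > 40 → go right; 47 < 59 → go left; 47 < 52 → go left; 47 < 49 → go left; 47 > 45 → go right. Place as right child of 45.
Insert 11: 11 < 37 → go left; 11 < 15 → go left; 11 > 1 → go right; 11 > 4 → go right; 11 < 14 → go left. Place as left child of 14.

79's parent is 59; the other child of 59 is 52.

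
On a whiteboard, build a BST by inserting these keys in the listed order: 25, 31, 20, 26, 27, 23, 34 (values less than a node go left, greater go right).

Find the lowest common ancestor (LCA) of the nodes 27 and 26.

26

25: root
31: right child of 25 (depth 1)
20: left child of 25 (depth 1)
26: left child of 31 (depth 2)
27: right child of 26 (depth 3)
23: right child of 20 (depth 2)
34: right child of 31 (depth 2)

Path to 27: 25 → 31 → 26 → 27
Path to 26: 25 → 31 → 26
26 lies on both paths and is an ancestor of the other node.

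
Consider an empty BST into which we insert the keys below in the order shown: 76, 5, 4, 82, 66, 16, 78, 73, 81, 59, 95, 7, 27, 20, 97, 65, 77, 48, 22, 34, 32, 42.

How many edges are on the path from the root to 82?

Insert 76: tree is empty, so 76 becomes the root.
Insert 5: 5 < 76 → go left. Place as left child of 76.
Insert 4: 4 < 76 → go left; 4 < 5 → go left. Place as left child of 5.
Insert 82: 82 > 76 → go right. Place as right child of 76.
Insert 66: 66 < 76 → go left; 66 > 5 → go right. Place as right child of 5.
Insert 16: 16 < 76 → go left; 16 > 5 → go right; 16 < 66 → go left. Place as left child of 66.
Insert 78: 78 > 76 → go right; 78 < 82 → go left. Place as left child of 82.
Insert 73: 73 < 76 → go left; 73 > 5 → go right; 73 > 66 → go right. Place as right child of 66.
Insert 81: 81 > 76 → go right; 81 < 82 → go left; 81 > 78 → go right. Place as right child of 78.
Insert 59: 59 < 76 → go left; 59 > 5 → go right; 59 < 66 → go left; 59 > 16 → go right. Place as right child of 16.
Insert 95: 95 > 76 → go right; 95 > 82 → go right. Place as right child of 82.
Insert 7: 7 < 76 → go left; 7 > 5 → go right; 7 < 66 → go left; 7 < 16 → go left. Place as left child of 16.
Insert 27: 27 < 76 → go left; 27 > 5 → go right; 27 < 66 → go left; 27 > 16 → go right; 27 < 59 → go left. Place as left child of 59.
Insert 20: 20 < 76 → go left; 20 > 5 → go right; 20 < 66 → go left; 20 > 16 → go right; 20 < 59 → go left; 20 < 27 → go left. Place as left child of 27.
Insert 97: 97 > 76 → go right; 97 > 82 → go right; 97 > 95 → go right. Place as right child of 95.
Insert 65: 65 < 76 → go left; 65 > 5 → go right; 65 < 66 → go left; 65 > 16 → go right; 65 > 59 → go right. Place as right child of 59.
Insert 77: 77 > 76 → go right; 77 < 82 → go left; 77 < 78 → go left. Place as left child of 78.
Insert 48: 48 < 76 → go left; 48 > 5 → go right; 48 < 66 → go left; 48 > 16 → go right; 48 < 59 → go left; 48 > 27 → go right. Place as right child of 27.
Insert 22: 22 < 76 → go left; 22 > 5 → go right; 22 < 66 → go left; 22 > 16 → go right; 22 < 59 → go left; 22 < 27 → go left; 22 > 20 → go right. Place as right child of 20.
Insert 34: 34 < 76 → go left; 34 > 5 → go right; 34 < 66 → go left; 34 > 16 → go right; 34 < 59 → go left; 34 > 27 → go right; 34 < 48 → go left. Place as left child of 48.
Insert 32: 32 < 76 → go left; 32 > 5 → go right; 32 < 66 → go left; 32 > 16 → go right; 32 < 59 → go left; 32 > 27 → go right; 32 < 48 → go left; 32 < 34 → go left. Place as left child of 34.
Insert 42: 42 < 76 → go left; 42 > 5 → go right; 42 < 66 → go left; 42 > 16 → go right; 42 < 59 → go left; 42 > 27 → go right; 42 < 48 → go left; 42 > 34 → go right. Place as right child of 34.

Path to 82: 76 → 82, which is 1 edge.

1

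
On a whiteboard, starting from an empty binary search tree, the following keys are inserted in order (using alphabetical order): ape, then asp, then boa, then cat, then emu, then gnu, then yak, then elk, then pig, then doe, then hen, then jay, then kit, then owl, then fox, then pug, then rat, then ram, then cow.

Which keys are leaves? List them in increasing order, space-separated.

Resulting structure (node: left, right):
  ape: L=–, R=asp
  asp: L=–, R=boa
  boa: L=–, R=cat
  cat: L=–, R=emu
  emu: L=elk, R=gnu
  gnu: L=fox, R=yak
  yak: L=pig, R=–
  elk: L=doe, R=–
  pig: L=hen, R=pug
  doe: L=cow, R=–
  hen: L=–, R=jay
  jay: L=–, R=kit
  kit: L=–, R=owl
  owl: L=–, R=–
  fox: L=–, R=–
  pug: L=–, R=rat
  rat: L=ram, R=–
  ram: L=–, R=–
  cow: L=–, R=–

cow fox owl ram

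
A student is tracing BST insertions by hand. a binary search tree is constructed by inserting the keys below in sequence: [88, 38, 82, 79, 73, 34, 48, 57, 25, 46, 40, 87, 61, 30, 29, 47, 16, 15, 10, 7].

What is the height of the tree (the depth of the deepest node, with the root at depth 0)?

88: root
38: left child of 88 (depth 1)
82: right child of 38 (depth 2)
79: left child of 82 (depth 3)
73: left child of 79 (depth 4)
34: left child of 38 (depth 2)
48: left child of 73 (depth 5)
57: right child of 48 (depth 6)
25: left child of 34 (depth 3)
46: left child of 48 (depth 6)
40: left child of 46 (depth 7)
87: right child of 82 (depth 3)
61: right child of 57 (depth 7)
30: right child of 25 (depth 4)
29: left child of 30 (depth 5)
47: right child of 46 (depth 7)
16: left child of 25 (depth 4)
15: left child of 16 (depth 5)
10: left child of 15 (depth 6)
7: left child of 10 (depth 7)

The deepest node is 40 at depth 7.

7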